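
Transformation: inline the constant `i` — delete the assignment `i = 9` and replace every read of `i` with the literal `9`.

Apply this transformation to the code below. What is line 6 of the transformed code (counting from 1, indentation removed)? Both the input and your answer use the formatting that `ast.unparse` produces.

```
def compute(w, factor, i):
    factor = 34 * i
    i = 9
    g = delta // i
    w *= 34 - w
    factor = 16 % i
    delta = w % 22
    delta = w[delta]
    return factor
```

Transformed code:
def compute(w, factor, i):
    factor = 34 * 9
    g = delta // 9
    w *= 34 - w
    factor = 16 % 9
    delta = w % 22
    delta = w[delta]
    return factor

delta = w % 22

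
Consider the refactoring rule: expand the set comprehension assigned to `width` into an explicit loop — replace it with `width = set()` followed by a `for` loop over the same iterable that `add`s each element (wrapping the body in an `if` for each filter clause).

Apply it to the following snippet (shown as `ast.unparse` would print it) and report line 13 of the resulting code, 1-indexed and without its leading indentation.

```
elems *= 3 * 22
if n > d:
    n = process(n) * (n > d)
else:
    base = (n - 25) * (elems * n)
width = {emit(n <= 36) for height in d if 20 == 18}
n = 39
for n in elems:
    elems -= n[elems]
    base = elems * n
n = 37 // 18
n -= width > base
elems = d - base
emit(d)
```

Transformed code:
elems *= 3 * 22
if n > d:
    n = process(n) * (n > d)
else:
    base = (n - 25) * (elems * n)
width = set()
for height in d:
    if 20 == 18:
        width.add(emit(n <= 36))
n = 39
for n in elems:
    elems -= n[elems]
    base = elems * n
n = 37 // 18
n -= width > base
elems = d - base
emit(d)

base = elems * n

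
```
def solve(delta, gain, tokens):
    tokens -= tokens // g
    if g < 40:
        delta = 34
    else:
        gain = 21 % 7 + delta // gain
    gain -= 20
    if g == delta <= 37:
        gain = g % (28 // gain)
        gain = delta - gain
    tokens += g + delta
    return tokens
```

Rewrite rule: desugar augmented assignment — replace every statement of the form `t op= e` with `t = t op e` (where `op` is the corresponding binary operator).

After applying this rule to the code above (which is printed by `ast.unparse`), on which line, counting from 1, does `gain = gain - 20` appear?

Transformed code:
def solve(delta, gain, tokens):
    tokens = tokens - tokens // g
    if g < 40:
        delta = 34
    else:
        gain = 21 % 7 + delta // gain
    gain = gain - 20
    if g == delta <= 37:
        gain = g % (28 // gain)
        gain = delta - gain
    tokens = tokens + (g + delta)
    return tokens

7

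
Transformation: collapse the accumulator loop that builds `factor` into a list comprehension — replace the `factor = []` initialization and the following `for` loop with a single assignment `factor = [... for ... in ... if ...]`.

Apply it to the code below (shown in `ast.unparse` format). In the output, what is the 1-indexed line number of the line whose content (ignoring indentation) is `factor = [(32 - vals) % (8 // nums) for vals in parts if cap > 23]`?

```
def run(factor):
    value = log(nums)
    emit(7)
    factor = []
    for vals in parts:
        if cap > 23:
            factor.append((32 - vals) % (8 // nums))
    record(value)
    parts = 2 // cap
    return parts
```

Transformed code:
def run(factor):
    value = log(nums)
    emit(7)
    factor = [(32 - vals) % (8 // nums) for vals in parts if cap > 23]
    record(value)
    parts = 2 // cap
    return parts

4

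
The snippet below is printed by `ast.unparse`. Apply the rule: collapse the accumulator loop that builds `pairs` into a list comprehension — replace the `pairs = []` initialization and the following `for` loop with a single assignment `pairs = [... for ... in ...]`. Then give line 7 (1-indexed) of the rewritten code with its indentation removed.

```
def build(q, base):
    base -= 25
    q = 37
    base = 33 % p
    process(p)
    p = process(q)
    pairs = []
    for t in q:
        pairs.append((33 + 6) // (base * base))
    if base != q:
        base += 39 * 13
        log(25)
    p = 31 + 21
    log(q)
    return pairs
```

Transformed code:
def build(q, base):
    base -= 25
    q = 37
    base = 33 % p
    process(p)
    p = process(q)
    pairs = [(33 + 6) // (base * base) for t in q]
    if base != q:
        base += 39 * 13
        log(25)
    p = 31 + 21
    log(q)
    return pairs

pairs = [(33 + 6) // (base * base) for t in q]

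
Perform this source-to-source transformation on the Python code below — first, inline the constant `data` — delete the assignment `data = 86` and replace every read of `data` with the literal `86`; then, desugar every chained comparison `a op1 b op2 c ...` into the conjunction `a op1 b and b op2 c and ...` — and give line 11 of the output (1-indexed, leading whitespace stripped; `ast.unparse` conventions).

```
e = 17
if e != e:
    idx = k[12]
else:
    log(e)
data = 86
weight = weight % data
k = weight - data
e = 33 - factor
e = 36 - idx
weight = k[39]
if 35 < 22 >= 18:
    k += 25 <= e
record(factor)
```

if 35 < 22 and 22 >= 18:

Transformed code:
e = 17
if e != e:
    idx = k[12]
else:
    log(e)
weight = weight % 86
k = weight - 86
e = 33 - factor
e = 36 - idx
weight = k[39]
if 35 < 22 and 22 >= 18:
    k += 25 <= e
record(factor)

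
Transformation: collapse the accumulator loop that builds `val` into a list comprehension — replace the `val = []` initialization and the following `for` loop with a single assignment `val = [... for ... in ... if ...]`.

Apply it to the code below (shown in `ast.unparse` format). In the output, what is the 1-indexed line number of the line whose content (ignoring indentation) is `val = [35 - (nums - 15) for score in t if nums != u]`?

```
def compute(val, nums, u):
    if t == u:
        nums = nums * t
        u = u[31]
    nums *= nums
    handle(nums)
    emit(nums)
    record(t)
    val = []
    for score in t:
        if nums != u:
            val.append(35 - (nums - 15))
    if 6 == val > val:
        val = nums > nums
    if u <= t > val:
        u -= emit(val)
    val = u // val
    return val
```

Transformed code:
def compute(val, nums, u):
    if t == u:
        nums = nums * t
        u = u[31]
    nums *= nums
    handle(nums)
    emit(nums)
    record(t)
    val = [35 - (nums - 15) for score in t if nums != u]
    if 6 == val > val:
        val = nums > nums
    if u <= t > val:
        u -= emit(val)
    val = u // val
    return val

9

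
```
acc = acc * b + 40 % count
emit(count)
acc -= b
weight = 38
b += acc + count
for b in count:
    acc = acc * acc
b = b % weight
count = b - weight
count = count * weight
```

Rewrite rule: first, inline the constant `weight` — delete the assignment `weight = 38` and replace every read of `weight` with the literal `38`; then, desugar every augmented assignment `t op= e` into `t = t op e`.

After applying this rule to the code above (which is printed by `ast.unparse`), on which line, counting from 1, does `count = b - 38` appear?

Transformed code:
acc = acc * b + 40 % count
emit(count)
acc = acc - b
b = b + (acc + count)
for b in count:
    acc = acc * acc
b = b % 38
count = b - 38
count = count * 38

8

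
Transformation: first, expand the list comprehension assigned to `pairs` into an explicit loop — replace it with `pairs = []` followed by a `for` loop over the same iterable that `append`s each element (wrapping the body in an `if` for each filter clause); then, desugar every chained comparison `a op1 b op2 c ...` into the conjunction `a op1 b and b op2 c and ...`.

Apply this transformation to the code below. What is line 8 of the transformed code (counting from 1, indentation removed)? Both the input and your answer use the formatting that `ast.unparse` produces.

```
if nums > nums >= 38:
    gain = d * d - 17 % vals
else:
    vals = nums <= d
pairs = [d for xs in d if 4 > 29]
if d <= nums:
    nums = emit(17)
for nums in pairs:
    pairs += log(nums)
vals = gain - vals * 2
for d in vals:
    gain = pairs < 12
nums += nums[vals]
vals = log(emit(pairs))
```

pairs.append(d)

Transformed code:
if nums > nums and nums >= 38:
    gain = d * d - 17 % vals
else:
    vals = nums <= d
pairs = []
for xs in d:
    if 4 > 29:
        pairs.append(d)
if d <= nums:
    nums = emit(17)
for nums in pairs:
    pairs += log(nums)
vals = gain - vals * 2
for d in vals:
    gain = pairs < 12
nums += nums[vals]
vals = log(emit(pairs))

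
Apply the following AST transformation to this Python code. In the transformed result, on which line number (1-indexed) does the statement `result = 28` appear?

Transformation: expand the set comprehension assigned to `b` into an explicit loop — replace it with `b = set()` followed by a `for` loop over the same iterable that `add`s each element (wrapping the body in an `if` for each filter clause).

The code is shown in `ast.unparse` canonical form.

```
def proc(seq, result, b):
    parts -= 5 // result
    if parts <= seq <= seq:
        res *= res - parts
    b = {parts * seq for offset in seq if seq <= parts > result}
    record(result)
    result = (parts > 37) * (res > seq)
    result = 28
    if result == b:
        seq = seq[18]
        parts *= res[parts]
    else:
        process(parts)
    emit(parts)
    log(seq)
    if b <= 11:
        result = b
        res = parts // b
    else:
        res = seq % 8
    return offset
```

11

Transformed code:
def proc(seq, result, b):
    parts -= 5 // result
    if parts <= seq <= seq:
        res *= res - parts
    b = set()
    for offset in seq:
        if seq <= parts > result:
            b.add(parts * seq)
    record(result)
    result = (parts > 37) * (res > seq)
    result = 28
    if result == b:
        seq = seq[18]
        parts *= res[parts]
    else:
        process(parts)
    emit(parts)
    log(seq)
    if b <= 11:
        result = b
        res = parts // b
    else:
        res = seq % 8
    return offset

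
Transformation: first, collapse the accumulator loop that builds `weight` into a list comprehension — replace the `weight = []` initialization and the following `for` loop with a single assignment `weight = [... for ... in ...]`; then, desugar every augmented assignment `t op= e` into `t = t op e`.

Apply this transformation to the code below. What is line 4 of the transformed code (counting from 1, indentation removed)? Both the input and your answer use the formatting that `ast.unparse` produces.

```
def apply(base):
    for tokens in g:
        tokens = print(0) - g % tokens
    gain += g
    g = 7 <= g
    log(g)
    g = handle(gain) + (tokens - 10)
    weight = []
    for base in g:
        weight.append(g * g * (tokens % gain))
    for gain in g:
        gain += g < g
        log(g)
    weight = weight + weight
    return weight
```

gain = gain + g

Transformed code:
def apply(base):
    for tokens in g:
        tokens = print(0) - g % tokens
    gain = gain + g
    g = 7 <= g
    log(g)
    g = handle(gain) + (tokens - 10)
    weight = [g * g * (tokens % gain) for base in g]
    for gain in g:
        gain = gain + (g < g)
        log(g)
    weight = weight + weight
    return weight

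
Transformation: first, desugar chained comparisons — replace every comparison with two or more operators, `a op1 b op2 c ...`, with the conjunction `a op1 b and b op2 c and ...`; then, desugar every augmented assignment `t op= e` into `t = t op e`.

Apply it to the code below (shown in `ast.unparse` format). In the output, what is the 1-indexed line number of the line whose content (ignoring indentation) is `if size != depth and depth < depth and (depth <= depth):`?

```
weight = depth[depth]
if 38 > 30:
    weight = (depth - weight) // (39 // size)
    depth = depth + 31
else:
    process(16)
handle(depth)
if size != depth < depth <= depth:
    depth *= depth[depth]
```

Transformed code:
weight = depth[depth]
if 38 > 30:
    weight = (depth - weight) // (39 // size)
    depth = depth + 31
else:
    process(16)
handle(depth)
if size != depth and depth < depth and (depth <= depth):
    depth = depth * depth[depth]

8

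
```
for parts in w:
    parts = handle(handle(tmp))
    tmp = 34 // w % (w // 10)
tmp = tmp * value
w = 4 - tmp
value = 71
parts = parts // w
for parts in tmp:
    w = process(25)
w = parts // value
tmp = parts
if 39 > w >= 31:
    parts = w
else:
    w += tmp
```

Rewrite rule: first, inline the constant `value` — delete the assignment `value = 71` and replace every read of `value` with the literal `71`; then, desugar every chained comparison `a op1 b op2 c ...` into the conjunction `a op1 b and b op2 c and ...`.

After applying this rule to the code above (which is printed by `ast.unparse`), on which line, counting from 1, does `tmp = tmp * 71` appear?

4

Transformed code:
for parts in w:
    parts = handle(handle(tmp))
    tmp = 34 // w % (w // 10)
tmp = tmp * 71
w = 4 - tmp
parts = parts // w
for parts in tmp:
    w = process(25)
w = parts // 71
tmp = parts
if 39 > w and w >= 31:
    parts = w
else:
    w += tmp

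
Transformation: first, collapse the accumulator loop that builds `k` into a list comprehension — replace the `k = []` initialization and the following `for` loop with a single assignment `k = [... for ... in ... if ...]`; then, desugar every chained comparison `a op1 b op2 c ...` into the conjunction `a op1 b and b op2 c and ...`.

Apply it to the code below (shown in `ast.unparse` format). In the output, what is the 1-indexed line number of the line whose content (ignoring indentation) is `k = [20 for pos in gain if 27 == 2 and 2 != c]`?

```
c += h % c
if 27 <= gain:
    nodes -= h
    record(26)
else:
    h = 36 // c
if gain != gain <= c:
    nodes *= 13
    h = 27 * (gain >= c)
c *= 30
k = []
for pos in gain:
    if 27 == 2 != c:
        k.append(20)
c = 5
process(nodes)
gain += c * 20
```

Transformed code:
c += h % c
if 27 <= gain:
    nodes -= h
    record(26)
else:
    h = 36 // c
if gain != gain and gain <= c:
    nodes *= 13
    h = 27 * (gain >= c)
c *= 30
k = [20 for pos in gain if 27 == 2 and 2 != c]
c = 5
process(nodes)
gain += c * 20

11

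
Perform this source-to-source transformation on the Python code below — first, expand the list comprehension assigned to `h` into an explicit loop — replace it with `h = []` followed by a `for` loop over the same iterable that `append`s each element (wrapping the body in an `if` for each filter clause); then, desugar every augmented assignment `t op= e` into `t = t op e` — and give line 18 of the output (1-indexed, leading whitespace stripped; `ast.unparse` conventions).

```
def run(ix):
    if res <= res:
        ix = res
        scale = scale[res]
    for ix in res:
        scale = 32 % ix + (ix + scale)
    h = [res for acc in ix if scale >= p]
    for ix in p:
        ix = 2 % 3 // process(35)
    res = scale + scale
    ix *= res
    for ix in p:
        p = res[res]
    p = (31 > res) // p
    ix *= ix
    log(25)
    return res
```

ix = ix * ix

Transformed code:
def run(ix):
    if res <= res:
        ix = res
        scale = scale[res]
    for ix in res:
        scale = 32 % ix + (ix + scale)
    h = []
    for acc in ix:
        if scale >= p:
            h.append(res)
    for ix in p:
        ix = 2 % 3 // process(35)
    res = scale + scale
    ix = ix * res
    for ix in p:
        p = res[res]
    p = (31 > res) // p
    ix = ix * ix
    log(25)
    return res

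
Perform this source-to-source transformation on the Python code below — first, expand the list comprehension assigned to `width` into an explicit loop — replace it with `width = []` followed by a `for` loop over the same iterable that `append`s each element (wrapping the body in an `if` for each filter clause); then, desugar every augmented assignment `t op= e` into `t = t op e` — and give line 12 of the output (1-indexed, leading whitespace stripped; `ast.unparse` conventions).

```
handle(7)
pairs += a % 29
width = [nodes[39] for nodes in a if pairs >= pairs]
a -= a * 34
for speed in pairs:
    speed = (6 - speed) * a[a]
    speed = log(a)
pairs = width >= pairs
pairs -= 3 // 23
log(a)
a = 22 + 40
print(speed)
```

pairs = pairs - 3 // 23

Transformed code:
handle(7)
pairs = pairs + a % 29
width = []
for nodes in a:
    if pairs >= pairs:
        width.append(nodes[39])
a = a - a * 34
for speed in pairs:
    speed = (6 - speed) * a[a]
    speed = log(a)
pairs = width >= pairs
pairs = pairs - 3 // 23
log(a)
a = 22 + 40
print(speed)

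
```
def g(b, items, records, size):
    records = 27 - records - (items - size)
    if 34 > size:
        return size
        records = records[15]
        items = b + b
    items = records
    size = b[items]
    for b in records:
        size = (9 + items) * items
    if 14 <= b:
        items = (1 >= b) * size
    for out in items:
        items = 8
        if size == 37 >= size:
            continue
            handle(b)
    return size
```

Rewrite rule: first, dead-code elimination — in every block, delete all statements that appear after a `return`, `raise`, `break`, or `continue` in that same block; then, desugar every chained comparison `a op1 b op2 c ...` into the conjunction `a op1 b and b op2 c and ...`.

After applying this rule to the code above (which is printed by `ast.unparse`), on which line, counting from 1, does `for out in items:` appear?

Transformed code:
def g(b, items, records, size):
    records = 27 - records - (items - size)
    if 34 > size:
        return size
    items = records
    size = b[items]
    for b in records:
        size = (9 + items) * items
    if 14 <= b:
        items = (1 >= b) * size
    for out in items:
        items = 8
        if size == 37 and 37 >= size:
            continue
    return size

11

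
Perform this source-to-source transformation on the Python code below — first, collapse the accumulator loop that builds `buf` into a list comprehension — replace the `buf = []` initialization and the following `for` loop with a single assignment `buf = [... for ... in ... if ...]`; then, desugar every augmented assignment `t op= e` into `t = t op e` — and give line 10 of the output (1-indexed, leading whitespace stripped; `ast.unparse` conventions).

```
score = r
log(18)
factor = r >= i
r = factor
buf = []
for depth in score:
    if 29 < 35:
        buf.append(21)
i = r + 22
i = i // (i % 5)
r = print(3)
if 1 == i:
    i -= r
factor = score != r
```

i = i - r

Transformed code:
score = r
log(18)
factor = r >= i
r = factor
buf = [21 for depth in score if 29 < 35]
i = r + 22
i = i // (i % 5)
r = print(3)
if 1 == i:
    i = i - r
factor = score != r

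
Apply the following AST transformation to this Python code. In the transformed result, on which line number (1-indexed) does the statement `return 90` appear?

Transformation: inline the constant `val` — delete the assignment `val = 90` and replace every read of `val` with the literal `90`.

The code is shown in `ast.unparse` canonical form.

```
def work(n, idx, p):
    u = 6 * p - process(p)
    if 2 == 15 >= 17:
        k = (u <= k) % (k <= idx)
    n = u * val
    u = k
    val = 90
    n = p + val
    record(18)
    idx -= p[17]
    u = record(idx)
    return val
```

11

Transformed code:
def work(n, idx, p):
    u = 6 * p - process(p)
    if 2 == 15 >= 17:
        k = (u <= k) % (k <= idx)
    n = u * 90
    u = k
    n = p + 90
    record(18)
    idx -= p[17]
    u = record(idx)
    return 90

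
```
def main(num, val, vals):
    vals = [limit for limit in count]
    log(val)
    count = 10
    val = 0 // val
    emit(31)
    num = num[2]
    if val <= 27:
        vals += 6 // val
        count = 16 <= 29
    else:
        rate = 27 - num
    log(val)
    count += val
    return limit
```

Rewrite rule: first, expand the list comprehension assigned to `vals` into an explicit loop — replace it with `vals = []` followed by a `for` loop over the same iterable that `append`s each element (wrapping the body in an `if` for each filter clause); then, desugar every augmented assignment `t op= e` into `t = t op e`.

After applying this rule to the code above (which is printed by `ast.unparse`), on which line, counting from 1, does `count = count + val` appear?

16

Transformed code:
def main(num, val, vals):
    vals = []
    for limit in count:
        vals.append(limit)
    log(val)
    count = 10
    val = 0 // val
    emit(31)
    num = num[2]
    if val <= 27:
        vals = vals + 6 // val
        count = 16 <= 29
    else:
        rate = 27 - num
    log(val)
    count = count + val
    return limit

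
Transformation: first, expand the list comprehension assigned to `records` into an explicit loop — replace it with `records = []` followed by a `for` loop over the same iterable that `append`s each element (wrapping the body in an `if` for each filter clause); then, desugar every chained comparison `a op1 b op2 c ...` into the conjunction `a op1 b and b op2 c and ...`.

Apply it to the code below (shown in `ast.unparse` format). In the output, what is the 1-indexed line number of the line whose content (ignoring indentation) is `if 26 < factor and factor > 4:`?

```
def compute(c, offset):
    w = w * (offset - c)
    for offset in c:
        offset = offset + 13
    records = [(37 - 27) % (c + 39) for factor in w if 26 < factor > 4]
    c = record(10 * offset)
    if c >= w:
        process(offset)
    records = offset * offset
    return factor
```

7

Transformed code:
def compute(c, offset):
    w = w * (offset - c)
    for offset in c:
        offset = offset + 13
    records = []
    for factor in w:
        if 26 < factor and factor > 4:
            records.append((37 - 27) % (c + 39))
    c = record(10 * offset)
    if c >= w:
        process(offset)
    records = offset * offset
    return factor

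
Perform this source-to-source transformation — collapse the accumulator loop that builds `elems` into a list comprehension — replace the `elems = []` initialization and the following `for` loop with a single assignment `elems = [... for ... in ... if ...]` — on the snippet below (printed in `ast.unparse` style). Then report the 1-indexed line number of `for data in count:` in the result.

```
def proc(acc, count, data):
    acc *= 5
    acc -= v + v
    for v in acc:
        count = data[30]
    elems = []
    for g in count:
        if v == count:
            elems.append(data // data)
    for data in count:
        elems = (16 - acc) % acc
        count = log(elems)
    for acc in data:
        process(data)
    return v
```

Transformed code:
def proc(acc, count, data):
    acc *= 5
    acc -= v + v
    for v in acc:
        count = data[30]
    elems = [data // data for g in count if v == count]
    for data in count:
        elems = (16 - acc) % acc
        count = log(elems)
    for acc in data:
        process(data)
    return v

7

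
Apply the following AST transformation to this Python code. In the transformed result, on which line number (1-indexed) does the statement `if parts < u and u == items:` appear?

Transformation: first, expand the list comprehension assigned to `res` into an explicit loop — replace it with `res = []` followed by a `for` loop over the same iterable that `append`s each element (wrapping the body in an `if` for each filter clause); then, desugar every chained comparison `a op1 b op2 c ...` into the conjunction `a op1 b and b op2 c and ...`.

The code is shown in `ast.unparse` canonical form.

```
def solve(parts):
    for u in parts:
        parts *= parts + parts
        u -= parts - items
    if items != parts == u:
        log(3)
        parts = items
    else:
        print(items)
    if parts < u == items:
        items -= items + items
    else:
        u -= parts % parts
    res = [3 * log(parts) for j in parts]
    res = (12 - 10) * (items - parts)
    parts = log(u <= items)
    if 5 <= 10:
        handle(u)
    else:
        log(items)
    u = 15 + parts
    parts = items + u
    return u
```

Transformed code:
def solve(parts):
    for u in parts:
        parts *= parts + parts
        u -= parts - items
    if items != parts and parts == u:
        log(3)
        parts = items
    else:
        print(items)
    if parts < u and u == items:
        items -= items + items
    else:
        u -= parts % parts
    res = []
    for j in parts:
        res.append(3 * log(parts))
    res = (12 - 10) * (items - parts)
    parts = log(u <= items)
    if 5 <= 10:
        handle(u)
    else:
        log(items)
    u = 15 + parts
    parts = items + u
    return u

10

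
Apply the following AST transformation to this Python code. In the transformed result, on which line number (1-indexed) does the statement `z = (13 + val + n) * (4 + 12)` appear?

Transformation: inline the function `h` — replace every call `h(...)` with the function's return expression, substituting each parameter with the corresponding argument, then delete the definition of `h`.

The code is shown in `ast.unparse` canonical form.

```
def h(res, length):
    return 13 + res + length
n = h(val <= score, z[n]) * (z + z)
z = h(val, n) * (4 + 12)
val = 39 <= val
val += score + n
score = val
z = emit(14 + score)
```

2

Transformed code:
n = (13 + (val <= score) + z[n]) * (z + z)
z = (13 + val + n) * (4 + 12)
val = 39 <= val
val += score + n
score = val
z = emit(14 + score)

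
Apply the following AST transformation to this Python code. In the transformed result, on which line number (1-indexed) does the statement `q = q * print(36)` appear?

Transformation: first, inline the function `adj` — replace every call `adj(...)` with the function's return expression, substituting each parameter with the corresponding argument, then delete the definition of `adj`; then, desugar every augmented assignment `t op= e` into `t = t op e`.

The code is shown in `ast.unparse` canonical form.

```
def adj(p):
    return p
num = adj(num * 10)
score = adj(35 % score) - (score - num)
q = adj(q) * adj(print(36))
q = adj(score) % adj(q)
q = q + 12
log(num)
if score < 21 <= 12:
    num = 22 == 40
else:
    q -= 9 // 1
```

Transformed code:
num = num * 10
score = 35 % score - (score - num)
q = q * print(36)
q = score % q
q = q + 12
log(num)
if score < 21 <= 12:
    num = 22 == 40
else:
    q = q - 9 // 1

3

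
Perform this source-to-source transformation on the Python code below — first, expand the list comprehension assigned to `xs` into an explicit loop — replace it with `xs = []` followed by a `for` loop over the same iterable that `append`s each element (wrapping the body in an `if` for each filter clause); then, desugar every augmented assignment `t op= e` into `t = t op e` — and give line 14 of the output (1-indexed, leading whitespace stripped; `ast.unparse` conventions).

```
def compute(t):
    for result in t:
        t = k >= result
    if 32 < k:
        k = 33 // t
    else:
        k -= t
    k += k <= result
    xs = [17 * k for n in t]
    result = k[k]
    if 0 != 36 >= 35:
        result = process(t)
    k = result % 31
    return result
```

Transformed code:
def compute(t):
    for result in t:
        t = k >= result
    if 32 < k:
        k = 33 // t
    else:
        k = k - t
    k = k + (k <= result)
    xs = []
    for n in t:
        xs.append(17 * k)
    result = k[k]
    if 0 != 36 >= 35:
        result = process(t)
    k = result % 31
    return result

result = process(t)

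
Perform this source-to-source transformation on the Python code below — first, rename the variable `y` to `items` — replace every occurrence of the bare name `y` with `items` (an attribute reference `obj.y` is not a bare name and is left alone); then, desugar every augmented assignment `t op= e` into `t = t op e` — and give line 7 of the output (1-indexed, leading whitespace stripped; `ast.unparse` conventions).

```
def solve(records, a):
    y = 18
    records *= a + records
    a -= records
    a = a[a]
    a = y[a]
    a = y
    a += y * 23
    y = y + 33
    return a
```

Transformed code:
def solve(records, a):
    items = 18
    records = records * (a + records)
    a = a - records
    a = a[a]
    a = items[a]
    a = items
    a = a + items * 23
    items = items + 33
    return a

a = items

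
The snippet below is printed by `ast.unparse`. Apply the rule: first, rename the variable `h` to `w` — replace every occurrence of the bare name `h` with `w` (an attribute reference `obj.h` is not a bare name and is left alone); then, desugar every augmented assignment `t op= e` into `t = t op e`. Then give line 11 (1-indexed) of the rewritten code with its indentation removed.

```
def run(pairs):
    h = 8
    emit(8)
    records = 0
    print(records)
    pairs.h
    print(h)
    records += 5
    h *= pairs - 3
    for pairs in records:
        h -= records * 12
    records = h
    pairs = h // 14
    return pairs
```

Transformed code:
def run(pairs):
    w = 8
    emit(8)
    records = 0
    print(records)
    pairs.h
    print(w)
    records = records + 5
    w = w * (pairs - 3)
    for pairs in records:
        w = w - records * 12
    records = w
    pairs = w // 14
    return pairs

w = w - records * 12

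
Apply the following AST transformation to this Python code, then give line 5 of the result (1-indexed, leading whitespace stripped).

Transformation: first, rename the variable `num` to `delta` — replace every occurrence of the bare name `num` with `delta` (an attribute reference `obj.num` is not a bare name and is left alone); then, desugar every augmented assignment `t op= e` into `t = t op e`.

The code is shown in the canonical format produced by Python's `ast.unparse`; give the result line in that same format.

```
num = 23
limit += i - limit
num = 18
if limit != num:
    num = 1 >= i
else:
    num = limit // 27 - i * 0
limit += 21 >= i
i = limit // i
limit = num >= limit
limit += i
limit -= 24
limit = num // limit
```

Transformed code:
delta = 23
limit = limit + (i - limit)
delta = 18
if limit != delta:
    delta = 1 >= i
else:
    delta = limit // 27 - i * 0
limit = limit + (21 >= i)
i = limit // i
limit = delta >= limit
limit = limit + i
limit = limit - 24
limit = delta // limit

delta = 1 >= i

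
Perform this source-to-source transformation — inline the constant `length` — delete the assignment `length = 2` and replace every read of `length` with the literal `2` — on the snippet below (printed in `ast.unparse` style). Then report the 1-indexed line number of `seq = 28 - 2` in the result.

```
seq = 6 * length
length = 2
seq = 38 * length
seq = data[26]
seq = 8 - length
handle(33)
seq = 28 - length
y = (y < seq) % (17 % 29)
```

Transformed code:
seq = 6 * 2
seq = 38 * 2
seq = data[26]
seq = 8 - 2
handle(33)
seq = 28 - 2
y = (y < seq) % (17 % 29)

6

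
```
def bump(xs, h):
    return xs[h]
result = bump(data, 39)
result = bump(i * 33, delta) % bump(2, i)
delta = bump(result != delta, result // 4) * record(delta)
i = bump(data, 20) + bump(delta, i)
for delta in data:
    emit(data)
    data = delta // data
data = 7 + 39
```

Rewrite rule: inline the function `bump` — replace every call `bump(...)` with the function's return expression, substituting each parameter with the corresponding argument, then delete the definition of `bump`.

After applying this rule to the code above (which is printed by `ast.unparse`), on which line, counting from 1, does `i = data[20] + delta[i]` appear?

4

Transformed code:
result = data[39]
result = (i * 33)[delta] % 2[i]
delta = (result != delta)[result // 4] * record(delta)
i = data[20] + delta[i]
for delta in data:
    emit(data)
    data = delta // data
data = 7 + 39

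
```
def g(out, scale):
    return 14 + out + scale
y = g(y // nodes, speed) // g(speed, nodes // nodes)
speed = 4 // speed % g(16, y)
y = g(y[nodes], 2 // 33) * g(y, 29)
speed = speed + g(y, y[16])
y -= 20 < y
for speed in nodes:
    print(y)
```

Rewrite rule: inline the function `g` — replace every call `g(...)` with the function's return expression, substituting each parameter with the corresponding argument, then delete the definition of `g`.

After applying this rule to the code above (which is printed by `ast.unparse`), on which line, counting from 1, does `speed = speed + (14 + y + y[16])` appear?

Transformed code:
y = (14 + y // nodes + speed) // (14 + speed + nodes // nodes)
speed = 4 // speed % (14 + 16 + y)
y = (14 + y[nodes] + 2 // 33) * (14 + y + 29)
speed = speed + (14 + y + y[16])
y -= 20 < y
for speed in nodes:
    print(y)

4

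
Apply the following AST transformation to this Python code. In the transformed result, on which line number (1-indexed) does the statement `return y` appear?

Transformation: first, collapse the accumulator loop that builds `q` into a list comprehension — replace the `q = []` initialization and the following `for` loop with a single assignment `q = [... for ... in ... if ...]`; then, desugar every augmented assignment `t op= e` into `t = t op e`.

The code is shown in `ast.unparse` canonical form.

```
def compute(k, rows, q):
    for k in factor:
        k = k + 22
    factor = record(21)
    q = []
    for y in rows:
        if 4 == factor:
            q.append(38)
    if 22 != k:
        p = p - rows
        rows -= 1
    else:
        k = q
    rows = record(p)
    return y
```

12

Transformed code:
def compute(k, rows, q):
    for k in factor:
        k = k + 22
    factor = record(21)
    q = [38 for y in rows if 4 == factor]
    if 22 != k:
        p = p - rows
        rows = rows - 1
    else:
        k = q
    rows = record(p)
    return y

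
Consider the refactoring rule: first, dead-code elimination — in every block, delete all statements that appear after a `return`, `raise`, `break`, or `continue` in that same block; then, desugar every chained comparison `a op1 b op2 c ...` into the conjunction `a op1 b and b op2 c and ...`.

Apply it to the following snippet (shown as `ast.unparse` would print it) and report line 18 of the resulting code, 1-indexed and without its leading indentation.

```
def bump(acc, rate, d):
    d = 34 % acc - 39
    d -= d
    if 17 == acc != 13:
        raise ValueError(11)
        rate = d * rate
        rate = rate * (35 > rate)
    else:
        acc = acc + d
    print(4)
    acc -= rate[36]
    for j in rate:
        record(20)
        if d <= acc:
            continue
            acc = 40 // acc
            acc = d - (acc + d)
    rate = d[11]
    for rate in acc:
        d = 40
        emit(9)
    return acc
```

Transformed code:
def bump(acc, rate, d):
    d = 34 % acc - 39
    d -= d
    if 17 == acc and acc != 13:
        raise ValueError(11)
    else:
        acc = acc + d
    print(4)
    acc -= rate[36]
    for j in rate:
        record(20)
        if d <= acc:
            continue
    rate = d[11]
    for rate in acc:
        d = 40
        emit(9)
    return acc

return acc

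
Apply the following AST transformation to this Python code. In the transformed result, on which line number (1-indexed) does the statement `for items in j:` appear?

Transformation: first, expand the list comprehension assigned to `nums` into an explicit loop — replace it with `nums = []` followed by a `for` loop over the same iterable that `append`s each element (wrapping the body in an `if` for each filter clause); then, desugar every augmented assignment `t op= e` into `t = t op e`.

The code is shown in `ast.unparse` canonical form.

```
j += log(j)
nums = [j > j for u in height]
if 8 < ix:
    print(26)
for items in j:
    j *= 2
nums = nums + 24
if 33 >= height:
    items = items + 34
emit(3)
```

Transformed code:
j = j + log(j)
nums = []
for u in height:
    nums.append(j > j)
if 8 < ix:
    print(26)
for items in j:
    j = j * 2
nums = nums + 24
if 33 >= height:
    items = items + 34
emit(3)

7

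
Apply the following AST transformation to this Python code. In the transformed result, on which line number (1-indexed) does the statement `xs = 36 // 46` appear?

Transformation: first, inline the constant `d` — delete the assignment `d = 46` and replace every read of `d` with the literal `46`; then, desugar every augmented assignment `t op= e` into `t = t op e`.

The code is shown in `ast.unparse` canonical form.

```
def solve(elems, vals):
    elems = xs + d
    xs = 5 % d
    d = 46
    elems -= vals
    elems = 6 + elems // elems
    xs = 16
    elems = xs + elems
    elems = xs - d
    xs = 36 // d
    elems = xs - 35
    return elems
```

9

Transformed code:
def solve(elems, vals):
    elems = xs + 46
    xs = 5 % 46
    elems = elems - vals
    elems = 6 + elems // elems
    xs = 16
    elems = xs + elems
    elems = xs - 46
    xs = 36 // 46
    elems = xs - 35
    return elems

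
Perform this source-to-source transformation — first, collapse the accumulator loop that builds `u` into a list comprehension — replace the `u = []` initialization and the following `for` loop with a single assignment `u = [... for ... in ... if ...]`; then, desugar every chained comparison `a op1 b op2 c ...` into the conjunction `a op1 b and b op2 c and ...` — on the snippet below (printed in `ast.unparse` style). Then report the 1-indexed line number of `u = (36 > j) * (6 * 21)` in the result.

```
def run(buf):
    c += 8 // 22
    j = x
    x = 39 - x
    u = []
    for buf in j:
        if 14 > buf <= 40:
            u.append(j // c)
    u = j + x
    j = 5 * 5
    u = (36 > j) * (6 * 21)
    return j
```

8

Transformed code:
def run(buf):
    c += 8 // 22
    j = x
    x = 39 - x
    u = [j // c for buf in j if 14 > buf and buf <= 40]
    u = j + x
    j = 5 * 5
    u = (36 > j) * (6 * 21)
    return j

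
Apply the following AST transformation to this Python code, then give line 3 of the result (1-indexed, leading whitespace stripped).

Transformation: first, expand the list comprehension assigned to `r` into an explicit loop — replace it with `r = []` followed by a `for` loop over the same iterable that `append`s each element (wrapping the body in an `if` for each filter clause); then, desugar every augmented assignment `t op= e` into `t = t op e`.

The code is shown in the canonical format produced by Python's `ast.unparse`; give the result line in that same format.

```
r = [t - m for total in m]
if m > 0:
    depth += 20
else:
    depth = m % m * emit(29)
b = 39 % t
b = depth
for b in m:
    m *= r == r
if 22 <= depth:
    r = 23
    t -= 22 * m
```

Transformed code:
r = []
for total in m:
    r.append(t - m)
if m > 0:
    depth = depth + 20
else:
    depth = m % m * emit(29)
b = 39 % t
b = depth
for b in m:
    m = m * (r == r)
if 22 <= depth:
    r = 23
    t = t - 22 * m

r.append(t - m)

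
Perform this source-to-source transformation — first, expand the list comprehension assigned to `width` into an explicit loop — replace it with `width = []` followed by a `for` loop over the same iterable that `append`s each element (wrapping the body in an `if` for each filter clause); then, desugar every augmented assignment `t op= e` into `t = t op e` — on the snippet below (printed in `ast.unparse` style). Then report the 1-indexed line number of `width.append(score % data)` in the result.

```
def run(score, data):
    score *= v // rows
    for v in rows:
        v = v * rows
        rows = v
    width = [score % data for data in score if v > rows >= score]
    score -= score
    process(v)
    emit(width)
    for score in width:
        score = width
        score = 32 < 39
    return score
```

9

Transformed code:
def run(score, data):
    score = score * (v // rows)
    for v in rows:
        v = v * rows
        rows = v
    width = []
    for data in score:
        if v > rows >= score:
            width.append(score % data)
    score = score - score
    process(v)
    emit(width)
    for score in width:
        score = width
        score = 32 < 39
    return score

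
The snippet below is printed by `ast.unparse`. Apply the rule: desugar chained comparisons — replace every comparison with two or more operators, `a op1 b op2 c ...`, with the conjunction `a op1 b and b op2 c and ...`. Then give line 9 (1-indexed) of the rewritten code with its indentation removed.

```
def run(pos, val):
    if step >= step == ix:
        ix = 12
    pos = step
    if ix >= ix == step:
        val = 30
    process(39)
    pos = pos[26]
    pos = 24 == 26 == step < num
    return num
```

Transformed code:
def run(pos, val):
    if step >= step and step == ix:
        ix = 12
    pos = step
    if ix >= ix and ix == step:
        val = 30
    process(39)
    pos = pos[26]
    pos = 24 == 26 and 26 == step and (step < num)
    return num

pos = 24 == 26 and 26 == step and (step < num)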